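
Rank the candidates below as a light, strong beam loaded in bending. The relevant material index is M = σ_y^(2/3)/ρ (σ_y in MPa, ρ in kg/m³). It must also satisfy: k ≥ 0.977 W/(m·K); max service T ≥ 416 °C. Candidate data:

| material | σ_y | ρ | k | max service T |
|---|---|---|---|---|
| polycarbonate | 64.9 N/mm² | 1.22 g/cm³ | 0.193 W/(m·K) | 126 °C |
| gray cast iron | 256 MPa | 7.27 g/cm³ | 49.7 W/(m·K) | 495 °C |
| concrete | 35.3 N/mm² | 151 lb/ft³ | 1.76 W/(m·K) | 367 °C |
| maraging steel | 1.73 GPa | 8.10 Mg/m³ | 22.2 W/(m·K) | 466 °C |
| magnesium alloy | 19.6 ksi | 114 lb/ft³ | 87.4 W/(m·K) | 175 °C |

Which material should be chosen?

maraging steel

Screen on constraints: k ≥ 0.977 W/(m·K); max service T ≥ 416 °C. Survivors: gray cast iron, maraging steel.
After converting to SI:
  gray cast iron: σ_y = 256.0 MPa, ρ = 7270 kg/m³
  maraging steel: σ_y = 1730 MPa, ρ = 8100 kg/m³
  maraging steel: M = 17.8×10⁻³
  gray cast iron: M = 5.55×10⁻³
Highest index: maraging steel.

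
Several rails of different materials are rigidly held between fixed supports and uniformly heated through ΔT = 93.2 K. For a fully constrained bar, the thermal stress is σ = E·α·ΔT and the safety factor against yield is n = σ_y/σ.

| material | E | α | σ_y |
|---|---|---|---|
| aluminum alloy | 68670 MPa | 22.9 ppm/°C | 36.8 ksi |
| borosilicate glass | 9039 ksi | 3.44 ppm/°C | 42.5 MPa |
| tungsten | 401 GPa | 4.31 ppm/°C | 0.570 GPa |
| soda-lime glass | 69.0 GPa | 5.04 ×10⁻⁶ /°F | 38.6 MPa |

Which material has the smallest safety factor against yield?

soda-lime glass

With everything in SI (GPa, ×10⁻⁶/K, MPa):
  aluminum alloy: E = 68.67, α = 22.9, σ_y = 253.7 → σ = 147 MPa, n = 1.73
  borosilicate glass: E = 62.32, α = 3.44, σ_y = 42.50 → σ = 20.0 MPa, n = 2.13
  tungsten: E = 401.0, α = 4.31, σ_y = 570.0 → σ = 161 MPa, n = 3.54
  soda-lime glass: E = 69.00, α = 9.07, σ_y = 38.60 → σ = 58.3 MPa, n = 0.662
Smallest n: soda-lime glass with n = 0.662.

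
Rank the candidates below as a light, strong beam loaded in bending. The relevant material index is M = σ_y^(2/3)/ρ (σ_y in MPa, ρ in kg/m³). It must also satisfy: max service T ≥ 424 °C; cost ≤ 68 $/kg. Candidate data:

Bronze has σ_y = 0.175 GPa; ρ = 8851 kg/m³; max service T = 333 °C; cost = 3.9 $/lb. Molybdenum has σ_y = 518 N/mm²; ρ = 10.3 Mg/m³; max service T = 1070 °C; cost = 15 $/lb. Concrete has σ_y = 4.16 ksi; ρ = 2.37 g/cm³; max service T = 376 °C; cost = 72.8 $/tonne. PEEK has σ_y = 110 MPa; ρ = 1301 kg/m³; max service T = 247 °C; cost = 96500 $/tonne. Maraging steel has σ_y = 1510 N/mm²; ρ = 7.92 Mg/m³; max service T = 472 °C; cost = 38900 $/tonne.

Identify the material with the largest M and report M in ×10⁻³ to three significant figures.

maraging steel, M = 16.6×10⁻³

Screen on constraints: max service T ≥ 424 °C; cost ≤ 68 $/kg. Survivors: molybdenum, maraging steel.
After converting to SI:
  molybdenum: σ_y = 518.0 MPa, ρ = 10300 kg/m³
  maraging steel: σ_y = 1510 MPa, ρ = 7920 kg/m³
  maraging steel: M = 16.6×10⁻³
  molybdenum: M = 6.26×10⁻³
Maraging steel has the largest M.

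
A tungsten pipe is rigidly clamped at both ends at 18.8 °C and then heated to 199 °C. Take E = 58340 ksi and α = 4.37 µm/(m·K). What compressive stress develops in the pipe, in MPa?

317 MPa

E = 58340 ksi = 402.2 GPa.
ΔT = 180.2 K. Constrained thermal stress σ = E·α·ΔT = 402.2×10³ MPa × 4.37×10⁻⁶ × 180.2 = 317 MPa (compressive).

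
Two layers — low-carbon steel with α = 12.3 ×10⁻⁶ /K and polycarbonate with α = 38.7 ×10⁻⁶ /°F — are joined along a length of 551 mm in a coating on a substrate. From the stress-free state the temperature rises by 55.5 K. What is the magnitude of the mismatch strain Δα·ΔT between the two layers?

3.18×10⁻³

polycarbonate: α = 38.7×10⁻⁶/°F × 9/5 = 69.7×10⁻⁶/K.
Δα = |12.3 − 69.7|×10⁻⁶/K = 57.4×10⁻⁶/K.
Mismatch strain = Δα·ΔT = 57.4×10⁻⁶ × 55.5 = 3.18×10⁻³.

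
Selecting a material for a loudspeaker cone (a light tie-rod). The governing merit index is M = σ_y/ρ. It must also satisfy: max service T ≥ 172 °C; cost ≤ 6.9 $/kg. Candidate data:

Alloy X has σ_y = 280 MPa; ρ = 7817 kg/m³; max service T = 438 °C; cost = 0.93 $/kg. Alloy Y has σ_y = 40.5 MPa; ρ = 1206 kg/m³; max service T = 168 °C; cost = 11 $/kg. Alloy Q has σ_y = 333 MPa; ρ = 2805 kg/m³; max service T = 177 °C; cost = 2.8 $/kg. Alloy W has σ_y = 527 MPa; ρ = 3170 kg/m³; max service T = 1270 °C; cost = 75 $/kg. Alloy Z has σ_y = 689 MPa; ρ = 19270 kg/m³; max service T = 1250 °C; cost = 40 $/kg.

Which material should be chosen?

alloy Q

Screen on constraints: max service T ≥ 172 °C; cost ≤ 6.9 $/kg. Survivors: alloy X, alloy Q.
Per-candidate index values:
  alloy Q: M = 119 kN·m/kg
  alloy X: M = 35.8 kN·m/kg
Alloy Q has the largest M.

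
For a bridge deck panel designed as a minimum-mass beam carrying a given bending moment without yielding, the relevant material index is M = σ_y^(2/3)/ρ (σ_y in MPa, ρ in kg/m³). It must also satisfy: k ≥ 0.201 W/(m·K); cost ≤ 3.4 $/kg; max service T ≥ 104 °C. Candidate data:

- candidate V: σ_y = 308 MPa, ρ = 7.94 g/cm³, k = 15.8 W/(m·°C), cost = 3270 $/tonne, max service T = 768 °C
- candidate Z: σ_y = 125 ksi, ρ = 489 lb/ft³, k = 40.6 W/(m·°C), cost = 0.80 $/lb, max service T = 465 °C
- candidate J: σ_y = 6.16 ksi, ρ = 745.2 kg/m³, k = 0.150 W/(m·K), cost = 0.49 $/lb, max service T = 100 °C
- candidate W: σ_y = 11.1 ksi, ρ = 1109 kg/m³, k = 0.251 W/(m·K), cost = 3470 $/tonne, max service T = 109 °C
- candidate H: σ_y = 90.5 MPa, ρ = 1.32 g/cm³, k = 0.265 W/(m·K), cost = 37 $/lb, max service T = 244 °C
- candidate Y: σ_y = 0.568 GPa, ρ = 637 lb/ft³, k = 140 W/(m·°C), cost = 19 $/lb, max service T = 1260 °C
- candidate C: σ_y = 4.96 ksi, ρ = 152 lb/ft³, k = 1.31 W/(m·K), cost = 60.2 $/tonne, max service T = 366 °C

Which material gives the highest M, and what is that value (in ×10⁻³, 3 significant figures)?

candidate Z, M = 11.6×10⁻³

Screen on constraints: k ≥ 0.201 W/(m·K); cost ≤ 3.4 $/kg; max service T ≥ 104 °C. Survivors: candidate V, candidate Z, candidate C.
After converting to SI:
  candidate V: σ_y = 308.0 MPa, ρ = 7940 kg/m³
  candidate Z: σ_y = 861.8 MPa, ρ = 7833 kg/m³
  candidate C: σ_y = 34.20 MPa, ρ = 2435 kg/m³
  candidate Z: M = 11.6×10⁻³
  candidate V: M = 5.74×10⁻³
  candidate C: M = 4.33×10⁻³
Candidate Z ranks first.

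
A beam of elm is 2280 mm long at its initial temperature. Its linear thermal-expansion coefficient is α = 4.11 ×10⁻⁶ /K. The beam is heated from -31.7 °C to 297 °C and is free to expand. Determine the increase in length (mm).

3.08 mm

ΔT = 297 − (-31.7) = 328.7 K.
ΔL = α·L₀·ΔT = 4.11×10⁻⁶ × 2280 mm × 328.7 K = 3.08 mm.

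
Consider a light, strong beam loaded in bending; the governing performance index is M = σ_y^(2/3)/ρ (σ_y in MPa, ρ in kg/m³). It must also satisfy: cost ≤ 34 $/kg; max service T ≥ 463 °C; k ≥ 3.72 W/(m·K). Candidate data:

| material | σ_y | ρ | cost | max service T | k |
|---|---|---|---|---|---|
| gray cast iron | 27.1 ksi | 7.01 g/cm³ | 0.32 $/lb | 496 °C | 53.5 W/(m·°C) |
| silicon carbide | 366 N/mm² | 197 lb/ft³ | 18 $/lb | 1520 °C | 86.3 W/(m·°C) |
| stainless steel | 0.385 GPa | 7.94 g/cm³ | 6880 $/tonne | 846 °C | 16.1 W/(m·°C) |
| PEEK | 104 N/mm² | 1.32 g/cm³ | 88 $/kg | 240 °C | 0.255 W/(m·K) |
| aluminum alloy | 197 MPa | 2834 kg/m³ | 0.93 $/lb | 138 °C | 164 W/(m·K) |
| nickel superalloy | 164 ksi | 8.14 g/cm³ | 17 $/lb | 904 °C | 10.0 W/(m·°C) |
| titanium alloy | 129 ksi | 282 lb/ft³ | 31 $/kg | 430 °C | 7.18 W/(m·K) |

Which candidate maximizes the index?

stainless steel

Screen on constraints: cost ≤ 34 $/kg; max service T ≥ 463 °C; k ≥ 3.72 W/(m·K). Survivors: gray cast iron, stainless steel.
In SI units:
  gray cast iron: σ_y = 186.8 MPa, ρ = 7010 kg/m³
  stainless steel: σ_y = 385.0 MPa, ρ = 7940 kg/m³
  stainless steel: M = 6.67×10⁻³
  gray cast iron: M = 4.66×10⁻³
Stainless steel has the largest M.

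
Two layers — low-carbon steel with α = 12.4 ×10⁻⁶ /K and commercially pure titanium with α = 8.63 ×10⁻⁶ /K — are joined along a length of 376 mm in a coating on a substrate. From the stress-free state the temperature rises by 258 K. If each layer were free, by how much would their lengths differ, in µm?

366 µm

Δα = |12.4 − 8.63|×10⁻⁶/K = 3.77×10⁻⁶/K.
ΔL_mismatch = Δα·L·ΔT = 3.77×10⁻⁶ × 376.0 mm × 258.0 K = 366 µm.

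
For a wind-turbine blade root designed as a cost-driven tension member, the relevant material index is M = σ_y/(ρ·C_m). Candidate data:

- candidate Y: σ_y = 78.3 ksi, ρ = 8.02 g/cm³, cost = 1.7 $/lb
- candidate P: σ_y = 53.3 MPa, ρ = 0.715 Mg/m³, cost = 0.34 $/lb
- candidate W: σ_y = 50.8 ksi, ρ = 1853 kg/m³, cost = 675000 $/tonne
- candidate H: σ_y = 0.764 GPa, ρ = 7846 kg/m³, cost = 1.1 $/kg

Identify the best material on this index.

candidate P

After converting to SI:
  candidate Y: σ_y = 539.9 MPa, ρ = 8020 kg/m³, cost = 3.748 $/kg
  candidate P: σ_y = 53.30 MPa, ρ = 715.0 kg/m³, cost = 0.7496 $/kg
  candidate W: σ_y = 350.3 MPa, ρ = 1853 kg/m³, cost = 675.0 $/kg
  candidate H: σ_y = 764.0 MPa, ρ = 7846 kg/m³, cost = 1.100 $/kg
  candidate P: M = 99.5 kN·m per $
  candidate H: M = 88.5 kN·m per $
  candidate Y: M = 18.0 kN·m per $
  candidate W: M = 0.280 kN·m per $
The maximum is for candidate P.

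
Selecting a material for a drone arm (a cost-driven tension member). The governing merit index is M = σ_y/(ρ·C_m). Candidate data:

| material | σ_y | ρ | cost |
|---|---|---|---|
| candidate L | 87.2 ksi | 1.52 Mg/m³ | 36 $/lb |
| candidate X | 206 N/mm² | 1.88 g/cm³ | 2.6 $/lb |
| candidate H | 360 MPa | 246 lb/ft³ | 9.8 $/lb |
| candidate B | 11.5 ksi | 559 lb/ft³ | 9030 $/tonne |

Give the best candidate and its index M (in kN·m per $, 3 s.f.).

Putting every candidate on a common basis:
  candidate L: σ_y = 601.2 MPa, ρ = 1520 kg/m³, cost = 79.37 $/kg
  candidate X: σ_y = 206.0 MPa, ρ = 1880 kg/m³, cost = 5.732 $/kg
  candidate H: σ_y = 360.0 MPa, ρ = 3941 kg/m³, cost = 21.60 $/kg
  candidate B: σ_y = 79.29 MPa, ρ = 8954 kg/m³, cost = 9.030 $/kg
  candidate X: M = 19.1 kN·m per $
  candidate L: M = 4.98 kN·m per $
  candidate H: M = 4.23 kN·m per $
  candidate B: M = 0.981 kN·m per $
Candidate X ranks first.

candidate X, M = 19.1 kN·m per $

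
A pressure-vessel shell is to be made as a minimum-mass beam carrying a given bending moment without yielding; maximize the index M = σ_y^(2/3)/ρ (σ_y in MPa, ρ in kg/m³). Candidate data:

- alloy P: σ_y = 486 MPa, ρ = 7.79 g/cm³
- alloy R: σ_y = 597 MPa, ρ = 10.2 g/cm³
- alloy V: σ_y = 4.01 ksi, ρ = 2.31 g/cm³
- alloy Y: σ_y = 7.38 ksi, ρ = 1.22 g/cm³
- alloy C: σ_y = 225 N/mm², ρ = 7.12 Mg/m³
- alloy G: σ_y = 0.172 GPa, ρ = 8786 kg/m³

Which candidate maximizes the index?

alloy Y

Putting every candidate on a common basis:
  alloy P: σ_y = 486.0 MPa, ρ = 7790 kg/m³
  alloy R: σ_y = 597.0 MPa, ρ = 10200 kg/m³
  alloy V: σ_y = 27.65 MPa, ρ = 2310 kg/m³
  alloy Y: σ_y = 50.88 MPa, ρ = 1220 kg/m³
  alloy C: σ_y = 225.0 MPa, ρ = 7120 kg/m³
  alloy G: σ_y = 172.0 MPa, ρ = 8786 kg/m³
  alloy Y: M = 11.3×10⁻³
  alloy P: M = 7.94×10⁻³
  alloy R: M = 6.95×10⁻³
  alloy C: M = 5.20×10⁻³
  alloy V: M = 3.96×10⁻³
  alloy G: M = 3.52×10⁻³
Highest index: alloy Y.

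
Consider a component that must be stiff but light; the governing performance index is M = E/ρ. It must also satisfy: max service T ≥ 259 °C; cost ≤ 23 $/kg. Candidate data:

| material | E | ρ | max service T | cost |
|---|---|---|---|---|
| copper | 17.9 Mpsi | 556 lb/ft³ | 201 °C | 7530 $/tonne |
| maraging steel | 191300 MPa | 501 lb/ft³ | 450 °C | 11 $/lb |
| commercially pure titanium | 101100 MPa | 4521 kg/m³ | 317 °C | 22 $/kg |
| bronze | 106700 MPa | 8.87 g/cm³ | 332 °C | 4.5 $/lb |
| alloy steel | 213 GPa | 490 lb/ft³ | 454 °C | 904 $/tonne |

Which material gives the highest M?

alloy steel

Screen on constraints: max service T ≥ 259 °C; cost ≤ 23 $/kg. Survivors: commercially pure titanium, bronze, alloy steel.
Putting every candidate on a common basis:
  commercially pure titanium: E = 101.1 GPa, ρ = 4521 kg/m³
  bronze: E = 106.7 GPa, ρ = 8870 kg/m³
  alloy steel: E = 213.0 GPa, ρ = 7849 kg/m³
  alloy steel: M = 27.1 MN·m/kg
  commercially pure titanium: M = 22.4 MN·m/kg
  bronze: M = 12.0 MN·m/kg
Alloy steel has the largest M.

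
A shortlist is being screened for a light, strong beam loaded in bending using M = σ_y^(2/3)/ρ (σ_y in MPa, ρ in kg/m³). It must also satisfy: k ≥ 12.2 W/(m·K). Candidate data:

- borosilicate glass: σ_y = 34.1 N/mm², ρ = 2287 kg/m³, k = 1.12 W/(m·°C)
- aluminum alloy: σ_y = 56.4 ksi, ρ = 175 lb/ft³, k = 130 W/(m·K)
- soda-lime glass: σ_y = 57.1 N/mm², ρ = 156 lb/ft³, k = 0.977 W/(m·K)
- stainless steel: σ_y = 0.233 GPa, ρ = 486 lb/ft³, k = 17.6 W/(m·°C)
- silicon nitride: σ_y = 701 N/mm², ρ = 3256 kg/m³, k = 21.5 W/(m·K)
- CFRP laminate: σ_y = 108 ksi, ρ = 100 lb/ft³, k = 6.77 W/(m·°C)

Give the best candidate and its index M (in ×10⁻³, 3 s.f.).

silicon nitride, M = 24.2×10⁻³

Screen on constraints: k ≥ 12.2 W/(m·K). Survivors: aluminum alloy, stainless steel, silicon nitride.
Putting every candidate on a common basis:
  aluminum alloy: σ_y = 388.9 MPa, ρ = 2803 kg/m³
  stainless steel: σ_y = 233.0 MPa, ρ = 7785 kg/m³
  silicon nitride: σ_y = 701.0 MPa, ρ = 3256 kg/m³
  silicon nitride: M = 24.2×10⁻³
  aluminum alloy: M = 19.0×10⁻³
  stainless steel: M = 4.86×10⁻³
Highest index: silicon nitride.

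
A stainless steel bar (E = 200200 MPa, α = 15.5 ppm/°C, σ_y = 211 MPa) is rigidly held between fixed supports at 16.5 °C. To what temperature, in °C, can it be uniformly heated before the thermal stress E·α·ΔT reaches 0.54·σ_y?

E = 200200 MPa = 200.2 GPa.
E·α·ΔT = 113.9 MPa ⇒ ΔT = 113.9 / (200.2×10³ × 15.5×10⁻⁶) = 36.72 K.
T = 16.5 + 36.72 = 53.22 °C.

53.2 °C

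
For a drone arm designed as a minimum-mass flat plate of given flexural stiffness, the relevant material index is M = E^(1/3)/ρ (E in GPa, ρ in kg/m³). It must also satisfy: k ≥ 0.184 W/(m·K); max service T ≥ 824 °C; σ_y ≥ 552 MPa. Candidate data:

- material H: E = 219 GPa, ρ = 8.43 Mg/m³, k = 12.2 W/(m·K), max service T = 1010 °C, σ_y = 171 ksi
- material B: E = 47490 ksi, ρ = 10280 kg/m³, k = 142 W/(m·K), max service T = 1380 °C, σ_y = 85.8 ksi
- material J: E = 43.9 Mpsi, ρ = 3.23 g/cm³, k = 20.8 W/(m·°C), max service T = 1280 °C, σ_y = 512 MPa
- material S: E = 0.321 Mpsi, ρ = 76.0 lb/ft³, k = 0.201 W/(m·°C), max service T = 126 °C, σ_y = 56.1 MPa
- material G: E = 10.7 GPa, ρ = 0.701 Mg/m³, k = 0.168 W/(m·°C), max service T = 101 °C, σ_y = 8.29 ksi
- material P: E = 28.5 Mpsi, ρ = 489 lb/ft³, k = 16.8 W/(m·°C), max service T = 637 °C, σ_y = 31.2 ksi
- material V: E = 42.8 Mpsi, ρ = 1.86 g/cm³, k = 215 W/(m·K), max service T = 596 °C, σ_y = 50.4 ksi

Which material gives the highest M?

material H

Screen on constraints: k ≥ 0.184 W/(m·K); max service T ≥ 824 °C; σ_y ≥ 552 MPa. Survivors: material H, material B.
Convert each candidate to consistent units, then evaluate M:
  material H: E = 219.0 GPa, ρ = 8430 kg/m³
  material B: E = 327.4 GPa, ρ = 10280 kg/m³
  material H: M = 0.715×10⁻³
  material B: M = 0.670×10⁻³
Material H has the largest M.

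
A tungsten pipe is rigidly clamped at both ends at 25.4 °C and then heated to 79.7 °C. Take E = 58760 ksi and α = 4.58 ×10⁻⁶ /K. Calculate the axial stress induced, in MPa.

101 MPa

E = 58760 ksi = 405.1 GPa.
ΔT = 54.30 K. Constrained thermal stress σ = E·α·ΔT = 405.1×10³ MPa × 4.58×10⁻⁶ × 54.30 = 101 MPa (compressive).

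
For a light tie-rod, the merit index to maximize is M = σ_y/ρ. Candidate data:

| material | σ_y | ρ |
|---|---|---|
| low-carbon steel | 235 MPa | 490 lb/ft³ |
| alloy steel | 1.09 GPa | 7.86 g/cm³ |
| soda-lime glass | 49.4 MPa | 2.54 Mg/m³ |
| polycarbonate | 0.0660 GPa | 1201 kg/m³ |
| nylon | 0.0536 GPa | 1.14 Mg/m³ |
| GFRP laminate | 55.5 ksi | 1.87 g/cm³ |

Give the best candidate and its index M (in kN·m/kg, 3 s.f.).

GFRP laminate, M = 205 kN·m/kg

Normalizing units and computing the index:
  low-carbon steel: σ_y = 235.0 MPa, ρ = 7849 kg/m³
  alloy steel: σ_y = 1090 MPa, ρ = 7860 kg/m³
  soda-lime glass: σ_y = 49.40 MPa, ρ = 2540 kg/m³
  polycarbonate: σ_y = 66.00 MPa, ρ = 1201 kg/m³
  nylon: σ_y = 53.60 MPa, ρ = 1140 kg/m³
  GFRP laminate: σ_y = 382.7 MPa, ρ = 1870 kg/m³
  GFRP laminate: M = 205 kN·m/kg
  alloy steel: M = 139 kN·m/kg
  polycarbonate: M = 55.0 kN·m/kg
  nylon: M = 47.0 kN·m/kg
  low-carbon steel: M = 29.9 kN·m/kg
  soda-lime glass: M = 19.4 kN·m/kg
GFRP laminate ranks first.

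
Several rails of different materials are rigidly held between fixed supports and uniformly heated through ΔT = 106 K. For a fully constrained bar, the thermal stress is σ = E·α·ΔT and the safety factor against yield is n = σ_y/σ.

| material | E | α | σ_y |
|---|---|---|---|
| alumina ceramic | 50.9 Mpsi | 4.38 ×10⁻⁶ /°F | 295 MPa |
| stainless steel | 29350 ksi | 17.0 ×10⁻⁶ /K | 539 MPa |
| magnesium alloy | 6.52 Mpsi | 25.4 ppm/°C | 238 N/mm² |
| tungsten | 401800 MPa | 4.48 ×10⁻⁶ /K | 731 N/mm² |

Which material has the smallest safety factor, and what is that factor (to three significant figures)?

alumina ceramic, n = 1.01

Per material, after unit conversion:
  alumina ceramic: E = 350.9, α = 7.88, σ_y = 295.0 → σ = 293 MPa, n = 1.01
  stainless steel: E = 202.4, α = 17.0, σ_y = 539.0 → σ = 365 MPa, n = 1.48
  magnesium alloy: E = 44.95, α = 25.4, σ_y = 238.0 → σ = 121 MPa, n = 1.97
  tungsten: E = 401.8, α = 4.48, σ_y = 731.0 → σ = 191 MPa, n = 3.83
The minimum is alumina ceramic at n = 1.01.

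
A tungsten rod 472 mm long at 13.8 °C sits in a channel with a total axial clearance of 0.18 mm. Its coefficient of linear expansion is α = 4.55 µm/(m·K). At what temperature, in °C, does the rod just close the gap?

α·L₀·ΔT = 0.18 mm ⇒ ΔT = 0.18 / (4.55×10⁻⁶ × 472.0) = 83.81 K.
T = 13.8 + 83.81 = 97.61 °C.

97.6 °C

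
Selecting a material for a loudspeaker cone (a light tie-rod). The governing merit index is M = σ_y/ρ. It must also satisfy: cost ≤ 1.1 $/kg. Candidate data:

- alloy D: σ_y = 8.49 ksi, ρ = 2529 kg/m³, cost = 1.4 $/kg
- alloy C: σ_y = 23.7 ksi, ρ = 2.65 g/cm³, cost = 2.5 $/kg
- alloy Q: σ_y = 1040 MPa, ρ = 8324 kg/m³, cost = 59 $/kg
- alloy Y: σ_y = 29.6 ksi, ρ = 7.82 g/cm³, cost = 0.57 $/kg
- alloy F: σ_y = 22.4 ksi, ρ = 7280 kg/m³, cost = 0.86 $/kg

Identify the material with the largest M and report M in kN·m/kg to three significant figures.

alloy Y, M = 26.1 kN·m/kg

Screen on constraints: cost ≤ 1.1 $/kg. Survivors: alloy Y, alloy F.
Normalizing units and computing the index:
  alloy Y: σ_y = 204.1 MPa, ρ = 7820 kg/m³
  alloy F: σ_y = 154.4 MPa, ρ = 7280 kg/m³
  alloy Y: M = 26.1 kN·m/kg
  alloy F: M = 21.2 kN·m/kg
Highest index: alloy Y.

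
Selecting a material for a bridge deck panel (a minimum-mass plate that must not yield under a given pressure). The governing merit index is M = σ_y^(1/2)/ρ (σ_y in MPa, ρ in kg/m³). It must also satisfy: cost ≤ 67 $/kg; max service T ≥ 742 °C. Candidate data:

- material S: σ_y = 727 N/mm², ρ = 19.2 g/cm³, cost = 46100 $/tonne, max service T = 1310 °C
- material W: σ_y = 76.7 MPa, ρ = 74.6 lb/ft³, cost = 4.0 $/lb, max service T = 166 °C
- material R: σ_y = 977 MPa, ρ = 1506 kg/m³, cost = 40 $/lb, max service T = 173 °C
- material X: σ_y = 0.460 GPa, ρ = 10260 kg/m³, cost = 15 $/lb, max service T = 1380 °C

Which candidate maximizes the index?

Screen on constraints: cost ≤ 67 $/kg; max service T ≥ 742 °C. Survivors: material S, material X.
Putting every candidate on a common basis:
  material S: σ_y = 727.0 MPa, ρ = 19200 kg/m³
  material X: σ_y = 460.0 MPa, ρ = 10260 kg/m³
  material X: M = 2.09×10⁻³
  material S: M = 1.40×10⁻³
The maximum is for material X.

material X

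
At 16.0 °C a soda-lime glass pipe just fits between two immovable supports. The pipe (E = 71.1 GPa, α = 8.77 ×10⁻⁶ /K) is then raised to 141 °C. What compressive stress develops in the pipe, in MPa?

77.9 MPa

ΔT = 125.0 K. Constrained thermal stress σ = E·α·ΔT = 71.10×10³ MPa × 8.77×10⁻⁶ × 125.0 = 77.9 MPa (compressive).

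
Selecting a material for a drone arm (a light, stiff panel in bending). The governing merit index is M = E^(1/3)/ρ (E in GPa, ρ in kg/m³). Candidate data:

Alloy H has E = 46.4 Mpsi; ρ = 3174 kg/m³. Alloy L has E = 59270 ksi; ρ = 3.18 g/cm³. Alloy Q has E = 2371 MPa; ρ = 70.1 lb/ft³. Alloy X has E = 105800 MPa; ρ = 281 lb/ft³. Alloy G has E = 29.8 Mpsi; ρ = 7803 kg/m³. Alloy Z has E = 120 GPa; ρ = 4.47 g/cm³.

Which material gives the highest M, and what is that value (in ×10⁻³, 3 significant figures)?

Convert each candidate to consistent units, then evaluate M:
  alloy H: E = 319.9 GPa, ρ = 3174 kg/m³
  alloy L: E = 408.7 GPa, ρ = 3180 kg/m³
  alloy Q: E = 2.371 GPa, ρ = 1123 kg/m³
  alloy X: E = 105.8 GPa, ρ = 4501 kg/m³
  alloy G: E = 205.5 GPa, ρ = 7803 kg/m³
  alloy Z: E = 120.0 GPa, ρ = 4470 kg/m³
  alloy L: M = 2.33×10⁻³
  alloy H: M = 2.15×10⁻³
  alloy Q: M = 1.19×10⁻³
  alloy Z: M = 1.10×10⁻³
  alloy X: M = 1.05×10⁻³
  alloy G: M = 0.756×10⁻³
The maximum is for alloy L.

alloy L, M = 2.33×10⁻³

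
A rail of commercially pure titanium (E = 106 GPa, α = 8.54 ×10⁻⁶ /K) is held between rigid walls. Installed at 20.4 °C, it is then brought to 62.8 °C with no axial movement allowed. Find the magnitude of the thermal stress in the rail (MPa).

ΔT = 42.40 K. Constrained thermal stress σ = E·α·ΔT = 106.0×10³ MPa × 8.54×10⁻⁶ × 42.40 = 38.4 MPa (compressive).

38.4 MPa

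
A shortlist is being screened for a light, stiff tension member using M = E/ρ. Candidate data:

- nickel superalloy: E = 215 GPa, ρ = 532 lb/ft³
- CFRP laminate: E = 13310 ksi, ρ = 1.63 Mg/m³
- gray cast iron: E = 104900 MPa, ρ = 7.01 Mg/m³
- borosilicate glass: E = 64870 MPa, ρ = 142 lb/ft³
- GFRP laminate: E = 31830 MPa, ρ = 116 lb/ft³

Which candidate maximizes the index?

Convert each candidate to consistent units, then evaluate M:
  nickel superalloy: E = 215.0 GPa, ρ = 8522 kg/m³
  CFRP laminate: E = 91.77 GPa, ρ = 1630 kg/m³
  gray cast iron: E = 104.9 GPa, ρ = 7010 kg/m³
  borosilicate glass: E = 64.87 GPa, ρ = 2275 kg/m³
  GFRP laminate: E = 31.83 GPa, ρ = 1858 kg/m³
  CFRP laminate: M = 56.3 MN·m/kg
  borosilicate glass: M = 28.5 MN·m/kg
  nickel superalloy: M = 25.2 MN·m/kg
  GFRP laminate: M = 17.1 MN·m/kg
  gray cast iron: M = 15.0 MN·m/kg
CFRP laminate has the largest M.

CFRP laminate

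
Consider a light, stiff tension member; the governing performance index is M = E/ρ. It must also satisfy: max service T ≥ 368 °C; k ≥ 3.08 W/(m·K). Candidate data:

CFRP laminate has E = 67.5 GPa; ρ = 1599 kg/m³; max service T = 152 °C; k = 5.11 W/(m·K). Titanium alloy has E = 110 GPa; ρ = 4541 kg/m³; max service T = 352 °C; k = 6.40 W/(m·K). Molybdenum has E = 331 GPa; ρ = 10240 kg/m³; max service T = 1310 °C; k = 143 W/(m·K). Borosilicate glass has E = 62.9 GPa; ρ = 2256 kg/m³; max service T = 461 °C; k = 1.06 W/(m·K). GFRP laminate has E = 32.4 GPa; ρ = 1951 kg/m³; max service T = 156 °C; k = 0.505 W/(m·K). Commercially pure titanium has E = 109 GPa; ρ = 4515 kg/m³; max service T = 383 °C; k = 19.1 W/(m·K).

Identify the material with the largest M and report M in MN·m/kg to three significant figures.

Screen on constraints: max service T ≥ 368 °C; k ≥ 3.08 W/(m·K). Survivors: molybdenum, commercially pure titanium.
Evaluate M for each candidate:
  molybdenum: M = 32.3 MN·m/kg
  commercially pure titanium: M = 24.1 MN·m/kg
Highest index: molybdenum.

molybdenum, M = 32.3 MN·m/kg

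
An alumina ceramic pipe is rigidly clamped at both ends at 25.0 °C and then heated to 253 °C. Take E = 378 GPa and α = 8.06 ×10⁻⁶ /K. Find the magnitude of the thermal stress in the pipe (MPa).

ΔT = 228.0 K. Constrained thermal stress σ = E·α·ΔT = 378.0×10³ MPa × 8.06×10⁻⁶ × 228.0 = 695 MPa (compressive).

695 MPa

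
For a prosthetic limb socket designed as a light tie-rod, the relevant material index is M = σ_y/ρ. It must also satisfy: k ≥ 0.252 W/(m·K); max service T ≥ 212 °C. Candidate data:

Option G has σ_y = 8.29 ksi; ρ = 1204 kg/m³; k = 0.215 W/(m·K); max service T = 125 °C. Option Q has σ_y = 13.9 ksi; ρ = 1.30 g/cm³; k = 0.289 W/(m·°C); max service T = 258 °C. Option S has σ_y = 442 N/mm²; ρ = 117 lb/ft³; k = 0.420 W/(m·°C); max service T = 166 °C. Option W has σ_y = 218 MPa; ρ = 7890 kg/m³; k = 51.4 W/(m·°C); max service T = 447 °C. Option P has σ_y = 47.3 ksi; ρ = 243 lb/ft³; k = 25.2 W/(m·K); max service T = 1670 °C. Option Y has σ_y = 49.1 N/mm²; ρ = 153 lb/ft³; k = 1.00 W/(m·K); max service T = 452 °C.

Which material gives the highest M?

option P

Screen on constraints: k ≥ 0.252 W/(m·K); max service T ≥ 212 °C. Survivors: option Q, option W, option P, option Y.
Normalizing units and computing the index:
  option Q: σ_y = 95.84 MPa, ρ = 1300 kg/m³
  option W: σ_y = 218.0 MPa, ρ = 7890 kg/m³
  option P: σ_y = 326.1 MPa, ρ = 3892 kg/m³
  option Y: σ_y = 49.10 MPa, ρ = 2451 kg/m³
  option P: M = 83.8 kN·m/kg
  option Q: M = 73.7 kN·m/kg
  option W: M = 27.6 kN·m/kg
  option Y: M = 20.0 kN·m/kg
Option P ranks first.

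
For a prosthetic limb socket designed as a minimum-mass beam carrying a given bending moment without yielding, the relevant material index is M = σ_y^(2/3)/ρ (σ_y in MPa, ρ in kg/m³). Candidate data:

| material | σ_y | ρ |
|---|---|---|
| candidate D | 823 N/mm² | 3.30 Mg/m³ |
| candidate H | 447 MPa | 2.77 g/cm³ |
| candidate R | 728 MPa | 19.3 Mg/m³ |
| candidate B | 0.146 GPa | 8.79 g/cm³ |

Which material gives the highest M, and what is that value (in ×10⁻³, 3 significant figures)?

candidate D, M = 26.6×10⁻³

In SI units:
  candidate D: σ_y = 823.0 MPa, ρ = 3300 kg/m³
  candidate H: σ_y = 447.0 MPa, ρ = 2770 kg/m³
  candidate R: σ_y = 728.0 MPa, ρ = 19300 kg/m³
  candidate B: σ_y = 146.0 MPa, ρ = 8790 kg/m³
  candidate D: M = 26.6×10⁻³
  candidate H: M = 21.1×10⁻³
  candidate R: M = 4.19×10⁻³
  candidate B: M = 3.15×10⁻³
The maximum is for candidate D.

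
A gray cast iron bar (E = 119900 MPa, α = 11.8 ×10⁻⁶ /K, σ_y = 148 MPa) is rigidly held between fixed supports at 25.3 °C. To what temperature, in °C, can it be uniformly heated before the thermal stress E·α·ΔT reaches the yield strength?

E = 119900 MPa = 119.9 GPa.
E·α·ΔT = 148.0 MPa ⇒ ΔT = 148.0 / (119.9×10³ × 11.8×10⁻⁶) = 104.6 K.
T = 25.3 + 104.6 = 129.9 °C.

130 °C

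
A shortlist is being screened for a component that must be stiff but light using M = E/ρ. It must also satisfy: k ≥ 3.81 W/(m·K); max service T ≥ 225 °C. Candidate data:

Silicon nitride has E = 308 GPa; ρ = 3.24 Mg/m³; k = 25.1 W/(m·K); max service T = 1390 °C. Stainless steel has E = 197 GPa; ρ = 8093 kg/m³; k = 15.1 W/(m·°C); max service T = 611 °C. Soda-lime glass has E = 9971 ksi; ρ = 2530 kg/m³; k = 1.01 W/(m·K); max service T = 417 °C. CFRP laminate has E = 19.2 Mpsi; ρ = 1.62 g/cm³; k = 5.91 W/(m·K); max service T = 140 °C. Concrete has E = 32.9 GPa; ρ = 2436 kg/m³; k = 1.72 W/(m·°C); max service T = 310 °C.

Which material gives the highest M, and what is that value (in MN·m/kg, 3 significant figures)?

silicon nitride, M = 95.1 MN·m/kg

Screen on constraints: k ≥ 3.81 W/(m·K); max service T ≥ 225 °C. Survivors: silicon nitride, stainless steel.
Convert each candidate to consistent units, then evaluate M:
  silicon nitride: E = 308.0 GPa, ρ = 3240 kg/m³
  stainless steel: E = 197.0 GPa, ρ = 8093 kg/m³
  silicon nitride: M = 95.1 MN·m/kg
  stainless steel: M = 24.3 MN·m/kg
Silicon nitride has the largest M.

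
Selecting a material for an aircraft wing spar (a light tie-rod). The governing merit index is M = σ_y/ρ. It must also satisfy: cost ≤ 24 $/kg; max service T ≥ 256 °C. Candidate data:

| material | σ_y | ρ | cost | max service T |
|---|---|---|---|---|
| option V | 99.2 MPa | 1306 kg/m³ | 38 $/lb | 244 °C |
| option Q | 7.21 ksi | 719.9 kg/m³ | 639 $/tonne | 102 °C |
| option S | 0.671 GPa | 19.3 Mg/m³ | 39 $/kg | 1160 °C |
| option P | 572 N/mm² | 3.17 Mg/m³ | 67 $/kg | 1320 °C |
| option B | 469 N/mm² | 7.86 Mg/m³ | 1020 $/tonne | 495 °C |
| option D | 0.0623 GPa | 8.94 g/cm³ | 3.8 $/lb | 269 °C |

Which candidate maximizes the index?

option B

Screen on constraints: cost ≤ 24 $/kg; max service T ≥ 256 °C. Survivors: option B, option D.
Putting every candidate on a common basis:
  option B: σ_y = 469.0 MPa, ρ = 7860 kg/m³
  option D: σ_y = 62.30 MPa, ρ = 8940 kg/m³
  option B: M = 59.7 kN·m/kg
  option D: M = 6.97 kN·m/kg
The maximum is for option B.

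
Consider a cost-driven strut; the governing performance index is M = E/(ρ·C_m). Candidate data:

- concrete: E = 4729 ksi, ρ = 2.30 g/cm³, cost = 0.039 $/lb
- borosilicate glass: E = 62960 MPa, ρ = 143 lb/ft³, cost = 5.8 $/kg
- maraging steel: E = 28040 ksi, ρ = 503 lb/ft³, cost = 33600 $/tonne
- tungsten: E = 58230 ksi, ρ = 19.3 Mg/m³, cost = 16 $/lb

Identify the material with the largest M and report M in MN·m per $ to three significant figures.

Normalizing units and computing the index:
  concrete: E = 32.61 GPa, ρ = 2300 kg/m³, cost = 0.08598 $/kg
  borosilicate glass: E = 62.96 GPa, ρ = 2291 kg/m³, cost = 5.800 $/kg
  maraging steel: E = 193.3 GPa, ρ = 8057 kg/m³, cost = 33.60 $/kg
  tungsten: E = 401.5 GPa, ρ = 19300 kg/m³, cost = 35.27 $/kg
  concrete: M = 165 MN·m per $
  borosilicate glass: M = 4.74 MN·m per $
  maraging steel: M = 0.714 MN·m per $
  tungsten: M = 0.590 MN·m per $
Concrete ranks first.

concrete, M = 165 MN·m per $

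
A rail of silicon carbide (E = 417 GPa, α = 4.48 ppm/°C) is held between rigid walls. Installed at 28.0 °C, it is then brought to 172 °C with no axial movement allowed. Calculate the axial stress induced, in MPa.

269 MPa

ΔT = 144.0 K. Constrained thermal stress σ = E·α·ΔT = 417.0×10³ MPa × 4.48×10⁻⁶ × 144.0 = 269 MPa (compressive).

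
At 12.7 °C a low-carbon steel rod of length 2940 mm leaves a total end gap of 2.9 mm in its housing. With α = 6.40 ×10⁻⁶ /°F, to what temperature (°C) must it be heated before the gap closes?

98.3 °C

α = 6.40×10⁻⁶/°F × 9/5 = 11.5×10⁻⁶/K.
α·L₀·ΔT = 2.9 mm ⇒ ΔT = 2.9 / (11.5×10⁻⁶ × 2940.0) = 85.62 K.
T = 12.7 + 85.62 = 98.32 °C.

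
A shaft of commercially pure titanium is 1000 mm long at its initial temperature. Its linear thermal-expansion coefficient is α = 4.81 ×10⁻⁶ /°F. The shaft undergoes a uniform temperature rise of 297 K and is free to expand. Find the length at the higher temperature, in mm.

Convert α: 4.81×10⁻⁶/°F × (9/5) = 8.66×10⁻⁶/K.
ΔL = α·L₀·ΔT = 8.66×10⁻⁶ × 1000 mm × 297.0 K = 2.57 mm.
L = L₀ + ΔL = 1000 + 2.57 = 1002.6 mm.

1002.6 mm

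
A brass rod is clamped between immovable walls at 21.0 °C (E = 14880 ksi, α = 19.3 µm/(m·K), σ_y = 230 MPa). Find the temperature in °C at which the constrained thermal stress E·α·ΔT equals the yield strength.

137 °C

E = 14880 ksi = 102.6 GPa.
E·α·ΔT = 230.0 MPa ⇒ ΔT = 230.0 / (102.6×10³ × 19.3×10⁻⁶) = 116.2 K.
T = 21.0 + 116.2 = 137.2 °C.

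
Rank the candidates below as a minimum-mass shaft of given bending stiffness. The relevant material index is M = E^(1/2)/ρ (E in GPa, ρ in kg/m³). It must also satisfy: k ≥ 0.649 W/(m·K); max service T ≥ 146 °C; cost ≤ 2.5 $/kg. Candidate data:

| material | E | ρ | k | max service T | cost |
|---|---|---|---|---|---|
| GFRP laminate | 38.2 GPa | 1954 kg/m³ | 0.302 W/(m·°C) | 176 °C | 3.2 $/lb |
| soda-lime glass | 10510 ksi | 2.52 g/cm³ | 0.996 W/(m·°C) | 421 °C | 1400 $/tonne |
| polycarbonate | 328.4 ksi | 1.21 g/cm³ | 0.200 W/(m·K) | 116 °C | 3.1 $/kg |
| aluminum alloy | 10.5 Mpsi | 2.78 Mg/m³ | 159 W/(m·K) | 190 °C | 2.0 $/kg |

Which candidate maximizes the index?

soda-lime glass

Screen on constraints: k ≥ 0.649 W/(m·K); max service T ≥ 146 °C; cost ≤ 2.5 $/kg. Survivors: soda-lime glass, aluminum alloy.
Normalizing units and computing the index:
  soda-lime glass: E = 72.46 GPa, ρ = 2520 kg/m³
  aluminum alloy: E = 72.39 GPa, ρ = 2780 kg/m³
  soda-lime glass: M = 3.38×10⁻³
  aluminum alloy: M = 3.06×10⁻³
Highest index: soda-lime glass.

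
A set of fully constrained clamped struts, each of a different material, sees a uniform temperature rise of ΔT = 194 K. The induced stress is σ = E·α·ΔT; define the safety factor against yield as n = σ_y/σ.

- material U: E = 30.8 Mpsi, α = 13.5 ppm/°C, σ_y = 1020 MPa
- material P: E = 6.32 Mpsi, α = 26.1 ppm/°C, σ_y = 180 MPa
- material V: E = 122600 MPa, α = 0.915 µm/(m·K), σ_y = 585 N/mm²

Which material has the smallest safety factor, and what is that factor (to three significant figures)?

Per material, after unit conversion:
  material U: E = 212.4, α = 13.5, σ_y = 1020 → σ = 556 MPa, n = 1.83
  material P: E = 43.57, α = 26.1, σ_y = 180.0 → σ = 221 MPa, n = 0.816
  material V: E = 122.6, α = 0.915, σ_y = 585.0 → σ = 21.8 MPa, n = 26.9
Smallest n: material P with n = 0.816.

material P, n = 0.816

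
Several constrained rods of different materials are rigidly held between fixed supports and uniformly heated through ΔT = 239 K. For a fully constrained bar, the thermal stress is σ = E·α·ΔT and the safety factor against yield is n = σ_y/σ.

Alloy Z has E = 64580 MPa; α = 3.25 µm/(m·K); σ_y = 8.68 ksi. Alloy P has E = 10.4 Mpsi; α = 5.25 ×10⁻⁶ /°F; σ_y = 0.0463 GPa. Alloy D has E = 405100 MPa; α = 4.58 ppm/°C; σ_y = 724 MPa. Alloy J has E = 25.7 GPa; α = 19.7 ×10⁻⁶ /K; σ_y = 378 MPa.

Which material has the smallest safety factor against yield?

Converting E to GPa, α to ×10⁻⁶/K, σ_y to MPa, then σ and n for each:
  alloy Z: E = 64.58, α = 3.25, σ_y = 59.85 → σ = 50.2 MPa, n = 1.19
  alloy P: E = 71.71, α = 9.45, σ_y = 46.30 → σ = 162 MPa, n = 0.286
  alloy D: E = 405.1, α = 4.58, σ_y = 724.0 → σ = 443 MPa, n = 1.63
  alloy J: E = 25.70, α = 19.7, σ_y = 378.0 → σ = 121 MPa, n = 3.12
Alloy P has the lowest safety factor, n = 0.286.

alloy P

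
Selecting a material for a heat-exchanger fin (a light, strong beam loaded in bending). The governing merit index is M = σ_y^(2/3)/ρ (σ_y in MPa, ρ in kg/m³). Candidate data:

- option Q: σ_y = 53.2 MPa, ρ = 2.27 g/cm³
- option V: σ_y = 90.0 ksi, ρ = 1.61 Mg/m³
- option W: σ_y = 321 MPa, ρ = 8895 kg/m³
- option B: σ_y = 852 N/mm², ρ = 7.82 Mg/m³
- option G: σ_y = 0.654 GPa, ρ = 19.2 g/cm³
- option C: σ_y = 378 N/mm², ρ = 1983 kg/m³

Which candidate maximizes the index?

In SI units:
  option Q: σ_y = 53.20 MPa, ρ = 2270 kg/m³
  option V: σ_y = 620.5 MPa, ρ = 1610 kg/m³
  option W: σ_y = 321.0 MPa, ρ = 8895 kg/m³
  option B: σ_y = 852.0 MPa, ρ = 7820 kg/m³
  option G: σ_y = 654.0 MPa, ρ = 19200 kg/m³
  option C: σ_y = 378.0 MPa, ρ = 1983 kg/m³
  option V: M = 45.2×10⁻³
  option C: M = 26.4×10⁻³
  option B: M = 11.5×10⁻³
  option Q: M = 6.23×10⁻³
  option W: M = 5.27×10⁻³
  option G: M = 3.92×10⁻³
Option V ranks first.

option V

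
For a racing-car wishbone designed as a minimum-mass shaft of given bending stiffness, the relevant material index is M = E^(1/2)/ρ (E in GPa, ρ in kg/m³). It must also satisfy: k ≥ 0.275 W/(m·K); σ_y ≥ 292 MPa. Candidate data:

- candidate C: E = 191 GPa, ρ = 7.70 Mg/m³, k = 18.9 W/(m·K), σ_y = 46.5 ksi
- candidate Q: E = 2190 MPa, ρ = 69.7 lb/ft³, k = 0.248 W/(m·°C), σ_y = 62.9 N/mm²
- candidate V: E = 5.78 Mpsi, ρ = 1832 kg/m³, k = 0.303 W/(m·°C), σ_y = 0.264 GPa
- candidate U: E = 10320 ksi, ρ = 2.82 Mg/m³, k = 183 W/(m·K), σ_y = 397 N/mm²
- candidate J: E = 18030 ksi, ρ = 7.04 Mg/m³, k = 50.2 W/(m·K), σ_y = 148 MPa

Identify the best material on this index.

candidate U

Screen on constraints: k ≥ 0.275 W/(m·K); σ_y ≥ 292 MPa. Survivors: candidate C, candidate U.
Normalizing units and computing the index:
  candidate C: E = 191.0 GPa, ρ = 7700 kg/m³
  candidate U: E = 71.15 GPa, ρ = 2820 kg/m³
  candidate U: M = 2.99×10⁻³
  candidate C: M = 1.79×10⁻³
The maximum is for candidate U.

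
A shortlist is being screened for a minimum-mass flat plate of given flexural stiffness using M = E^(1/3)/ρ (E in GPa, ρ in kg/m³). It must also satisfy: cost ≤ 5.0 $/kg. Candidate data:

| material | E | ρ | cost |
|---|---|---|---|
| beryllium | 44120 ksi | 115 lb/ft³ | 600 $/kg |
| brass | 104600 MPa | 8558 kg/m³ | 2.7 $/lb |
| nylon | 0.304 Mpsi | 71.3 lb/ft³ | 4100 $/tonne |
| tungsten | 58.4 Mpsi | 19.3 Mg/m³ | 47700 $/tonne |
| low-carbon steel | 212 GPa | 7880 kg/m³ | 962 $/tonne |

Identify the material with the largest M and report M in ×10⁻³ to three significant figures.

nylon, M = 1.12×10⁻³

Screen on constraints: cost ≤ 5.0 $/kg. Survivors: nylon, low-carbon steel.
After converting to SI:
  nylon: E = 2.096 GPa, ρ = 1142 kg/m³
  low-carbon steel: E = 212.0 GPa, ρ = 7880 kg/m³
  nylon: M = 1.12×10⁻³
  low-carbon steel: M = 0.757×10⁻³
Nylon has the largest M.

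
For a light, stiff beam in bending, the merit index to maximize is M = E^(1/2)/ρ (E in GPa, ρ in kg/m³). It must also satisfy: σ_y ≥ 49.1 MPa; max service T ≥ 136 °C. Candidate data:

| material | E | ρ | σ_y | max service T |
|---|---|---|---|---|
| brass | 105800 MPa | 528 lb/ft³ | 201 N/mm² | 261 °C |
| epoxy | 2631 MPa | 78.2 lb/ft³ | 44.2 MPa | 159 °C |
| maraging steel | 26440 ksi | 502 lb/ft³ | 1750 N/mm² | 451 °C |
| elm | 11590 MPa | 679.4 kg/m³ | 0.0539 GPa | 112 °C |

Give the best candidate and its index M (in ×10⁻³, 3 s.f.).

Screen on constraints: σ_y ≥ 49.1 MPa; max service T ≥ 136 °C. Survivors: brass, maraging steel.
Normalizing units and computing the index:
  brass: E = 105.8 GPa, ρ = 8458 kg/m³
  maraging steel: E = 182.3 GPa, ρ = 8041 kg/m³
  maraging steel: M = 1.68×10⁻³
  brass: M = 1.22×10⁻³
The maximum is for maraging steel.

maraging steel, M = 1.68×10⁻³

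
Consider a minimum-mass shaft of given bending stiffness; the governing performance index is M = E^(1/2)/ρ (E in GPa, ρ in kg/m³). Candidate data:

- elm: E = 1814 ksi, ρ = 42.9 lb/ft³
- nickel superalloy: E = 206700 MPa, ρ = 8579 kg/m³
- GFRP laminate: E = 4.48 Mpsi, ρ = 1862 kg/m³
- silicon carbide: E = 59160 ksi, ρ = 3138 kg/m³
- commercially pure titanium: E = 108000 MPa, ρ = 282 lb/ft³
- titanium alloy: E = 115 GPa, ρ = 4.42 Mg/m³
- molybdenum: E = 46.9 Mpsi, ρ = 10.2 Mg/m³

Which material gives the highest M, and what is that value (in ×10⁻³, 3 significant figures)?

silicon carbide, M = 6.44×10⁻³

Putting every candidate on a common basis:
  elm: E = 12.51 GPa, ρ = 687.2 kg/m³
  nickel superalloy: E = 206.7 GPa, ρ = 8579 kg/m³
  GFRP laminate: E = 30.89 GPa, ρ = 1862 kg/m³
  silicon carbide: E = 407.9 GPa, ρ = 3138 kg/m³
  commercially pure titanium: E = 108.0 GPa, ρ = 4517 kg/m³
  titanium alloy: E = 115.0 GPa, ρ = 4420 kg/m³
  molybdenum: E = 323.4 GPa, ρ = 10200 kg/m³
  silicon carbide: M = 6.44×10⁻³
  elm: M = 5.15×10⁻³
  GFRP laminate: M = 2.98×10⁻³
  titanium alloy: M = 2.43×10⁻³
  commercially pure titanium: M = 2.30×10⁻³
  molybdenum: M = 1.76×10⁻³
  nickel superalloy: M = 1.68×10⁻³
Silicon carbide ranks first.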